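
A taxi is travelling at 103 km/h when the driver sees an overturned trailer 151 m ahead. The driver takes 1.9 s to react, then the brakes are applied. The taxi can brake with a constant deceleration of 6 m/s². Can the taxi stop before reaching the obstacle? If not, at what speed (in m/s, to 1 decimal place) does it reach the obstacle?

103 km/h ÷ 3.6 = 28.6111 m/s.
Reaction distance = 28.6111 × 1.9 = 54.361 m.
Braking distance = v²/(2a) = 818.595 / 12.000 = 68.216 m.
Total stopping distance = 54.361 + 68.216 = 122.577 m, vs 151 m available — it stops with 151 − 122.577 = 28.423 m to spare.

Yes — it stops about 28.4 m short of the obstacle, so it never reaches it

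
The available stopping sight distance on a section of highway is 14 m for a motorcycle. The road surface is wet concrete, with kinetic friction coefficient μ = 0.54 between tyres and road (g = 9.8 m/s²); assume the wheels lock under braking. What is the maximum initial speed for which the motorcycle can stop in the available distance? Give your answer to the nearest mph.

Maximum speed ≈ 27 mph

a = μg = 0.54 × 9.8 = 5.292 m/s².
v²/(2a) = d ⇒ v = √(2 × 5.292 × 14) = √148.18 = 12.1729 m/s.
12.1729 m/s ÷ 0.44704 = 27.230 mph.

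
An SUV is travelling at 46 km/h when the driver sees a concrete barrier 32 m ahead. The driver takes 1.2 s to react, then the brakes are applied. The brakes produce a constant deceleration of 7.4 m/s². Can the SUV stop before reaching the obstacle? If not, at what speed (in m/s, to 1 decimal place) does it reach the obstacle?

Yes — it stops about 5.6 m short of the obstacle, so it never reaches it

46 km/h ÷ 3.6 = 12.7778 m/s.
Reaction distance = 12.7778 × 1.2 = 15.333 m.
Braking distance = v²/(2a) = 163.272 / 14.800 = 11.032 m.
Total stopping distance = 15.333 + 11.032 = 26.365 m, vs 32 m available — it stops with 32 − 26.365 = 5.635 m to spare.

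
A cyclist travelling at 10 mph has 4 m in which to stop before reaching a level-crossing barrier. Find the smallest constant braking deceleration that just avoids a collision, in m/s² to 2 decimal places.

10 mph × 0.44704 = 4.4704 m/s.
v² = 2a·d ⇒ a = v²/(2d) = 4.4704² / (2 × 4.000) = 19.984 / 8.000 = 2.4980 m/s².

Required deceleration ≈ 2.50 m/s²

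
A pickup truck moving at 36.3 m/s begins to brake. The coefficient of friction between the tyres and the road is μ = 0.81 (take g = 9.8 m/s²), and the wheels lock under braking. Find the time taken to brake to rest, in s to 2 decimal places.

Braking time ≈ 4.57 s

a = μg = 0.81 × 9.8 = 7.938 m/s².
Braking time = v/a = 36.3000 / 7.938 = 4.573 s.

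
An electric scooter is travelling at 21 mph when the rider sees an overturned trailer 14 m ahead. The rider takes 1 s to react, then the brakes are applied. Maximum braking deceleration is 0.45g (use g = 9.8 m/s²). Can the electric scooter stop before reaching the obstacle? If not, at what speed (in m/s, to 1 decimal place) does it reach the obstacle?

No — it strikes the obstacle at 6.9 m/s

21 mph × 0.44704 = 9.3878 m/s.
a = 0.45 × 9.8 = 4.410 m/s².
Reaction distance = 9.3878 × 1 = 9.388 m.
Braking distance needed to stop: v²/(2a) = 88.131 / 8.820 = 9.992 m, so total needed = 9.388 + 9.992 = 19.380 m > 14 m — it cannot stop.
Distance remaining when braking begins: 14 − 9.388 = 4.612 m.
v² = v₀² − 2a·d = 88.131 − 2 × 4.410 × 4.612 = 47.453 m²/s².
v = √47.453 = 6.889 m/s.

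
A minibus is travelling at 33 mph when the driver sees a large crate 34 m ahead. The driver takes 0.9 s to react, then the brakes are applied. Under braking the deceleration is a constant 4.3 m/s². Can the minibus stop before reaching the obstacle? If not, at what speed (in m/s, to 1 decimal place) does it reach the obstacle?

33 mph × 0.44704 = 14.7523 m/s.
Reaction distance = 14.7523 × 0.9 = 13.277 m.
Braking distance needed to stop: v²/(2a) = 217.630 / 8.600 = 25.306 m, so total needed = 13.277 + 25.306 = 38.583 m > 34 m — it cannot stop.
Distance remaining when braking begins: 34 − 13.277 = 20.723 m.
v² = v₀² − 2a·d = 217.630 − 2 × 4.300 × 20.723 = 39.412 m²/s².
v = √39.412 = 6.278 m/s.

No — it strikes the obstacle at 6.3 m/s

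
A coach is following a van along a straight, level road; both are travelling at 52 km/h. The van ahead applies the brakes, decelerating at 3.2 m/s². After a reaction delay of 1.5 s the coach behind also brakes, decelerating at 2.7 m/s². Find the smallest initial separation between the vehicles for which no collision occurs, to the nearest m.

Minimum gap ≈ 28 m

52 km/h ÷ 3.6 = 14.4444 m/s.
Leader travels v²/(2a_L) = 208.641 / 6.400 = 32.600 m before stopping.
Follower covers v·t_r = 14.4444 × 1.5 = 21.667 m while reacting, then v²/(2a_F) = 208.641 / 5.400 = 38.637 m while braking, for a total of 21.667 + 38.637 = 60.304 m.
Since a_F ≤ a_L and the follower starts braking later, the follower is never slower than the leader, so the closest approach is when both have stopped.
Minimum gap = 60.304 − 32.600 = 27.704 m.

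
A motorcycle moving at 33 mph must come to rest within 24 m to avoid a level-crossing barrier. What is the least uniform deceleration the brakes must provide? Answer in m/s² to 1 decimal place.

33 mph × 0.44704 = 14.7523 m/s.
v² = 2a·d ⇒ a = v²/(2d) = 14.7523² / (2 × 24.000) = 217.630 / 48.000 = 4.5340 m/s².

Required deceleration ≈ 4.5 m/s²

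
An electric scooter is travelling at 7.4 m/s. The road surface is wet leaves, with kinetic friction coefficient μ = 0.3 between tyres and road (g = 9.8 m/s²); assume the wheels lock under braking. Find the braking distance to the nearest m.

a = μg = 0.3 × 9.8 = 2.940 m/s².
Braking distance = v²/(2a) = 7.4000² / (2 × 2.940) = 54.760 / 5.880 = 9.313 m.

Braking distance ≈ 9 m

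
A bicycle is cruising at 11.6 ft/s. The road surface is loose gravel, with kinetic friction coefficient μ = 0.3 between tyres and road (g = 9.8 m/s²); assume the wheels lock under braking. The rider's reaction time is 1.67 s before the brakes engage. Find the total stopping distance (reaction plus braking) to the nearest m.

Total stopping distance ≈ 8 m

11.6 ft/s × 0.3048 = 3.5357 m/s.
a = μg = 0.3 × 9.8 = 2.940 m/s².
Reaction distance = v·t_r = 3.5357 × 1.67 = 5.905 m.
Braking distance = v²/(2a) = 3.5357² / (2 × 2.940) = 12.501 / 5.880 = 2.126 m.
Total = 5.905 + 2.126 = 8.031 m.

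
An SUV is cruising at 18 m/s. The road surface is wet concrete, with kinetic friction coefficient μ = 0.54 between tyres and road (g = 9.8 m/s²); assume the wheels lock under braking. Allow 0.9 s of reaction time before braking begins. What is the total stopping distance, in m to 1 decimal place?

Total stopping distance ≈ 46.8 m

a = μg = 0.54 × 9.8 = 5.292 m/s².
Reaction distance = v·t_r = 18.0000 × 0.9 = 16.200 m.
Braking distance = v²/(2a) = 18.0000² / (2 × 5.292) = 324.000 / 10.584 = 30.612 m.
Total = 16.200 + 30.612 = 46.812 m.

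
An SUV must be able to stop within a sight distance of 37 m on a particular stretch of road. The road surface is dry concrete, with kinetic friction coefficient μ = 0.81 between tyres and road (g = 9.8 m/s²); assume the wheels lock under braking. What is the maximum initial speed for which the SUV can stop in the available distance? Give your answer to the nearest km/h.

Maximum speed ≈ 87 km/h

a = μg = 0.81 × 9.8 = 7.938 m/s².
v²/(2a) = d ⇒ v = √(2 × 7.938 × 37) = √587.41 = 24.2365 m/s.
24.2365 m/s × 3.6 = 87.251 km/h.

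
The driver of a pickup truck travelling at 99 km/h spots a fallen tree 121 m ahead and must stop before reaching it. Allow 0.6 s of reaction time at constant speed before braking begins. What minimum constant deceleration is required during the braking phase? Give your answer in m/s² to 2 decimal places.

99 km/h ÷ 3.6 = 27.5000 m/s.
Distance covered during reaction = 27.5000 × 0.6 = 16.500 m.
Distance available for braking: 121 − 16.500 = 104.500 m.
v² = 2a·d ⇒ a = v²/(2d) = 27.5000² / (2 × 104.500) = 756.250 / 209.000 = 3.6184 m/s².

Required deceleration ≈ 3.62 m/s²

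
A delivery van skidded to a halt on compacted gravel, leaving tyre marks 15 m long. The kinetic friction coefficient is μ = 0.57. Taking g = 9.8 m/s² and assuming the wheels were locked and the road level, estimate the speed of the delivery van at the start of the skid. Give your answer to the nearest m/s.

Initial speed ≈ 13 m/s

Deceleration a = μg = 0.57 × 9.8 = 5.586 m/s².
v = √(2a·d) = √(2 × 5.586 × 15) = √167.580 = 12.9453 m/s.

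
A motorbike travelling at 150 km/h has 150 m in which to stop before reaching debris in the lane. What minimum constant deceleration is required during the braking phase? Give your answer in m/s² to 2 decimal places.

150 km/h ÷ 3.6 = 41.6667 m/s.
v² = 2a·d ⇒ a = v²/(2d) = 41.6667² / (2 × 150.000) = 1736.114 / 300.000 = 5.7870 m/s².

Required deceleration ≈ 5.79 m/s²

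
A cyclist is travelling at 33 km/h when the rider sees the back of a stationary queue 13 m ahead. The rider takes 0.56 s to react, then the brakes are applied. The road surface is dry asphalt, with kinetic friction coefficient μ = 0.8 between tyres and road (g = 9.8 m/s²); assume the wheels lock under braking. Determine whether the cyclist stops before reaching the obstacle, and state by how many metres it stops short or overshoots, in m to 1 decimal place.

Yes — it stops 2.5 m short of the obstacle

33 km/h ÷ 3.6 = 9.1667 m/s.
a = μg = 0.8 × 9.8 = 7.840 m/s².
Reaction distance = 9.1667 × 0.56 = 5.133 m.
Braking distance = v²/(2a) = 84.028 / 15.680 = 5.359 m.
Total stopping distance = 5.133 + 5.359 = 10.492 m, vs 13 m available — it stops with 13 − 10.492 = 2.508 m to spare.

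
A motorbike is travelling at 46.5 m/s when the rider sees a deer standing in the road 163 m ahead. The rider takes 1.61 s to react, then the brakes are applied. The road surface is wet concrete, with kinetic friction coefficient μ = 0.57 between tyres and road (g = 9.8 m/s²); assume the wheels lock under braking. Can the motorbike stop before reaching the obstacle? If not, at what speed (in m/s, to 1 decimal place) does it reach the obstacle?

a = μg = 0.57 × 9.8 = 5.586 m/s².
Reaction distance = 46.5000 × 1.61 = 74.865 m.
Braking distance needed to stop: v²/(2a) = 2162.250 / 11.172 = 193.542 m, so total needed = 74.865 + 193.542 = 268.407 m > 163 m — it cannot stop.
Distance remaining when braking begins: 163 − 74.865 = 88.135 m.
v² = v₀² − 2a·d = 2162.250 − 2 × 5.586 × 88.135 = 1177.606 m²/s².
v = √1177.606 = 34.316 m/s.

No — it strikes the obstacle at 34.3 m/s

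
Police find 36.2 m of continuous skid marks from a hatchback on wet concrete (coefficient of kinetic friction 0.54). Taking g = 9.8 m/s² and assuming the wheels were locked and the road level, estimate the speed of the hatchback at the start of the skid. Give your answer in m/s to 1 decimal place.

Deceleration a = μg = 0.54 × 9.8 = 5.292 m/s².
v = √(2a·d) = √(2 × 5.292 × 36.2) = √383.141 = 19.5740 m/s.

Initial speed ≈ 19.6 m/s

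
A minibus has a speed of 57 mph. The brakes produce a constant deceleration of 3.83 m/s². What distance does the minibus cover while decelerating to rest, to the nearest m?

Braking distance ≈ 85 m

57 mph × 0.44704 = 25.4813 m/s.
Braking distance = v²/(2a) = 25.4813² / (2 × 3.830) = 649.297 / 7.660 = 84.765 m.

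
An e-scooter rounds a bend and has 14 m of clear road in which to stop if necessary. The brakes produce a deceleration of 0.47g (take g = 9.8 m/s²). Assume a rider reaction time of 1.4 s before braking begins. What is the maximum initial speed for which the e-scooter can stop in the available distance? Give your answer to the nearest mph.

Maximum speed ≈ 15 mph

a = 0.47 × 9.8 = 4.606 m/s².
Stopping distance: v·t_r + v²/(2a) = 14 with t_r = 1.4 s and a = 4.606 m/s².
So v² + 12.897 v − 128.97 = 0.
Positive root: v = −a·t_r + √((a·t_r)² + 2a·d) = −6.448 + √(41.577 + 128.97) = 6.6114 m/s.
6.6114 m/s ÷ 0.44704 = 14.789 mph.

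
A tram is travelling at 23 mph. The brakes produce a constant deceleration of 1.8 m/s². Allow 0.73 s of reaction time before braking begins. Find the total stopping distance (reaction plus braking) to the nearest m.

23 mph × 0.44704 = 10.2819 m/s.
Reaction distance = v·t_r = 10.2819 × 0.73 = 7.506 m.
Braking distance = v²/(2a) = 10.2819² / (2 × 1.800) = 105.717 / 3.600 = 29.366 m.
Total = 7.506 + 29.366 = 36.872 m.

Total stopping distance ≈ 37 m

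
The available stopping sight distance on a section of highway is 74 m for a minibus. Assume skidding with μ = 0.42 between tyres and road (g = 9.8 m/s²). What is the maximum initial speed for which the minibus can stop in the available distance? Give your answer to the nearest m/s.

a = μg = 0.42 × 9.8 = 4.116 m/s².
v²/(2a) = d ⇒ v = √(2 × 4.116 × 74) = √609.17 = 24.6814 m/s.

Maximum speed ≈ 25 m/s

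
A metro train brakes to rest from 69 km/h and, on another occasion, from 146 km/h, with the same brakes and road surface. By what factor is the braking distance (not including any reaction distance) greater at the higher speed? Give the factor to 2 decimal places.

Braking distance d = v²/(2a), so with a fixed, d ∝ v².
Factor = (146/69)² = 2.1159² = 4.4770.

Factor ≈ 4.48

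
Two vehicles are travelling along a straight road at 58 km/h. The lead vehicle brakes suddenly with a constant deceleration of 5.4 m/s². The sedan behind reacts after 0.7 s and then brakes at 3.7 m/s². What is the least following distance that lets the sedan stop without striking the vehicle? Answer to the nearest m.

58 km/h ÷ 3.6 = 16.1111 m/s.
Leader travels v²/(2a_L) = 259.568 / 10.800 = 24.034 m before stopping.
Follower covers v·t_r = 16.1111 × 0.7 = 11.278 m while reacting, then v²/(2a_F) = 259.568 / 7.400 = 35.077 m while braking, for a total of 11.278 + 35.077 = 46.355 m.
Since a_F ≤ a_L and the follower starts braking later, the follower is never slower than the leader, so the closest approach is when both have stopped.
Minimum gap = 46.355 − 24.034 = 22.321 m.

Minimum gap ≈ 22 m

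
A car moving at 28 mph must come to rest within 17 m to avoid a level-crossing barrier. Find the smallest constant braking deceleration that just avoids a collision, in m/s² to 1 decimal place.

28 mph × 0.44704 = 12.5171 m/s.
v² = 2a·d ⇒ a = v²/(2d) = 12.5171² / (2 × 17.000) = 156.678 / 34.000 = 4.6082 m/s².

Required deceleration ≈ 4.6 m/s²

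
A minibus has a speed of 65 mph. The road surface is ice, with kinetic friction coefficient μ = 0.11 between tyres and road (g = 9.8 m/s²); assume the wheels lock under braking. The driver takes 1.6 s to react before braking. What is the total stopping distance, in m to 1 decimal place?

65 mph × 0.44704 = 29.0576 m/s.
a = μg = 0.11 × 9.8 = 1.078 m/s².
Reaction distance = v·t_r = 29.0576 × 1.6 = 46.492 m.
Braking distance = v²/(2a) = 29.0576² / (2 × 1.078) = 844.344 / 2.156 = 391.625 m.
Total = 46.492 + 391.625 = 438.117 m.

Total stopping distance ≈ 438.1 m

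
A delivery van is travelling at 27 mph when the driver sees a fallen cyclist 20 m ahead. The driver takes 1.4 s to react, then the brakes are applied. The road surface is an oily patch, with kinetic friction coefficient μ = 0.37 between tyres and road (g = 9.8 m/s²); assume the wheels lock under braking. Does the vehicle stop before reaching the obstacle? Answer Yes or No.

No

27 mph × 0.44704 = 12.0701 m/s.
a = μg = 0.37 × 9.8 = 3.626 m/s².
Reaction distance = 12.0701 × 1.4 = 16.898 m.
Braking distance = v²/(2a) = 145.687 / 7.252 = 20.089 m.
Total stopping distance = 16.898 + 20.089 = 36.987 m, vs 20 m available — it cannot stop in time and overshoots by 36.987 − 20 = 16.987 m.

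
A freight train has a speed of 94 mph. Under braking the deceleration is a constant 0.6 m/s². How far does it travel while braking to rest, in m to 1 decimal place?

94 mph × 0.44704 = 42.0218 m/s.
Braking distance = v²/(2a) = 42.0218² / (2 × 0.600) = 1765.832 / 1.200 = 1471.527 m.

Braking distance ≈ 1471.5 m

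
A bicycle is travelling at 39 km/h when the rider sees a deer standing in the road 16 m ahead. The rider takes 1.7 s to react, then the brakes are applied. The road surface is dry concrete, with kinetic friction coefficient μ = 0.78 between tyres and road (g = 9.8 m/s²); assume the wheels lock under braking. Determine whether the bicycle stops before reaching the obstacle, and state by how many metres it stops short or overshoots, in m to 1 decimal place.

39 km/h ÷ 3.6 = 10.8333 m/s.
a = μg = 0.78 × 9.8 = 7.644 m/s².
Reaction distance = 10.8333 × 1.7 = 18.417 m.
Braking distance = v²/(2a) = 117.360 / 15.288 = 7.677 m.
Total stopping distance = 18.417 + 7.677 = 26.094 m, vs 16 m available — it cannot stop in time and overshoots by 26.094 − 16 = 10.094 m.

No — it overshoots by 10.1 m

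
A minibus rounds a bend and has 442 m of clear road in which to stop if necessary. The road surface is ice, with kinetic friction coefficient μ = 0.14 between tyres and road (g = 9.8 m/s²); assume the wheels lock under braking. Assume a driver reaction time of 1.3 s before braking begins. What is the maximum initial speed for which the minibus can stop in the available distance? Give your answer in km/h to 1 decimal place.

Maximum speed ≈ 119.1 km/h

a = μg = 0.14 × 9.8 = 1.372 m/s².
Stopping distance: v·t_r + v²/(2a) = 442 with t_r = 1.3 s and a = 1.372 m/s².
So v² + 3.567 v − 1212.85 = 0.
Positive root: v = −a·t_r + √((a·t_r)² + 2a·d) = −1.784 + √(3.183 + 1212.85) = 33.0877 m/s.
33.0877 m/s × 3.6 = 119.116 km/h.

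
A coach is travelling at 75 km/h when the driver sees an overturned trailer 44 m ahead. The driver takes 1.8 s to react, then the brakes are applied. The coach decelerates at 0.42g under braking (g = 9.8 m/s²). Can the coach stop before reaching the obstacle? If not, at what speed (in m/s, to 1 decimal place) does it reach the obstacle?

No — it strikes the obstacle at 19.5 m/s

75 km/h ÷ 3.6 = 20.8333 m/s.
a = 0.42 × 9.8 = 4.116 m/s².
Reaction distance = 20.8333 × 1.8 = 37.500 m.
Braking distance needed to stop: v²/(2a) = 434.026 / 8.232 = 52.724 m, so total needed = 37.500 + 52.724 = 90.224 m > 44 m — it cannot stop.
Distance remaining when braking begins: 44 − 37.500 = 6.500 m.
v² = v₀² − 2a·d = 434.026 − 2 × 4.116 × 6.500 = 380.518 m²/s².
v = √380.518 = 19.507 m/s.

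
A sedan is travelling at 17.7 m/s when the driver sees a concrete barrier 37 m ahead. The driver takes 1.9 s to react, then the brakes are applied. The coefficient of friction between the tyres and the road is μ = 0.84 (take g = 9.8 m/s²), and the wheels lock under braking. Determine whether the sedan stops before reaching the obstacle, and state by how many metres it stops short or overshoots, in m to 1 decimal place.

a = μg = 0.84 × 9.8 = 8.232 m/s².
Reaction distance = 17.7000 × 1.9 = 33.630 m.
Braking distance = v²/(2a) = 313.290 / 16.464 = 19.029 m.
Total stopping distance = 33.630 + 19.029 = 52.659 m, vs 37 m available — it cannot stop in time and overshoots by 52.659 − 37 = 15.659 m.

No — it overshoots by 15.7 m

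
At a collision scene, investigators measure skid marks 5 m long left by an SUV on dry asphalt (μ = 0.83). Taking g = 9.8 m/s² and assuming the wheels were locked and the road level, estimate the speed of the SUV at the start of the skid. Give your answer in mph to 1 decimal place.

Deceleration a = μg = 0.83 × 9.8 = 8.134 m/s².
v = √(2a·d) = √(2 × 8.134 × 5) = √81.340 = 9.0189 m/s.
= 9.0189 ÷ 0.44704 = 20.175 mph.

Initial speed ≈ 20.2 mph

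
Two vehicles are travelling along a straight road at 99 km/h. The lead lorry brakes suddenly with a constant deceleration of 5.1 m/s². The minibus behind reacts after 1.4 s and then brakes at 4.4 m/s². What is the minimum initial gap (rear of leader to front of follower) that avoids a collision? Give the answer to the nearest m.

Minimum gap ≈ 50 m

99 km/h ÷ 3.6 = 27.5000 m/s.
Leader travels v²/(2a_L) = 756.250 / 10.200 = 74.142 m before stopping.
Follower covers v·t_r = 27.5000 × 1.4 = 38.500 m while reacting, then v²/(2a_F) = 756.250 / 8.800 = 85.938 m while braking, for a total of 38.500 + 85.938 = 124.438 m.
Since a_F ≤ a_L and the follower starts braking later, the follower is never slower than the leader, so the closest approach is when both have stopped.
Minimum gap = 124.438 − 74.142 = 50.296 m.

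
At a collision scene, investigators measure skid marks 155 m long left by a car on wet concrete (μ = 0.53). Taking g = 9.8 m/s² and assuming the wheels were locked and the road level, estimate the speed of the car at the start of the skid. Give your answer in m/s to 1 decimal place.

Deceleration a = μg = 0.53 × 9.8 = 5.194 m/s².
v = √(2a·d) = √(2 × 5.194 × 155) = √1610.140 = 40.1265 m/s.

Initial speed ≈ 40.1 m/s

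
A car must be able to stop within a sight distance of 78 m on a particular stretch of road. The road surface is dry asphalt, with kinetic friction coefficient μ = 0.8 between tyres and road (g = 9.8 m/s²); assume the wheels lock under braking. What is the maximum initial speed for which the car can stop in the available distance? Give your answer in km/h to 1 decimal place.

Maximum speed ≈ 125.9 km/h

a = μg = 0.8 × 9.8 = 7.840 m/s².
v²/(2a) = d ⇒ v = √(2 × 7.840 × 78) = √1223.04 = 34.9720 m/s.
34.9720 m/s × 3.6 = 125.899 km/h.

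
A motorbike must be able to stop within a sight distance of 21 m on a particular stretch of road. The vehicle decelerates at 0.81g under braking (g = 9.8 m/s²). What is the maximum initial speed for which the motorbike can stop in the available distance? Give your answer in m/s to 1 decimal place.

Maximum speed ≈ 18.3 m/s

a = 0.81 × 9.8 = 7.938 m/s².
v²/(2a) = d ⇒ v = √(2 × 7.938 × 21) = √333.40 = 18.2592 m/s.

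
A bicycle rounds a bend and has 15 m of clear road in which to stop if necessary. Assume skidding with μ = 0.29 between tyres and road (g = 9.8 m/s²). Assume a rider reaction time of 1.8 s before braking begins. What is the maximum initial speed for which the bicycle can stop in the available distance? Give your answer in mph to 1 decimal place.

a = μg = 0.29 × 9.8 = 2.842 m/s².
Stopping distance: v·t_r + v²/(2a) = 15 with t_r = 1.8 s and a = 2.842 m/s².
So v² + 10.231 v − 85.26 = 0.
Positive root: v = −a·t_r + √((a·t_r)² + 2a·d) = −5.116 + √(26.173 + 85.26) = 5.4402 m/s.
5.4402 m/s ÷ 0.44704 = 12.169 mph.

Maximum speed ≈ 12.2 mph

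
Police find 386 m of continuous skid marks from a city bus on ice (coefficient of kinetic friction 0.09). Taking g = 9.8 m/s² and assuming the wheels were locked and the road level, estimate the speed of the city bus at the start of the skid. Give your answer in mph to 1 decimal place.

Initial speed ≈ 58.4 mph

Deceleration a = μg = 0.09 × 9.8 = 0.882 m/s².
v = √(2a·d) = √(2 × 0.882 × 386) = √680.904 = 26.0941 m/s.
= 26.0941 ÷ 0.44704 = 58.371 mph.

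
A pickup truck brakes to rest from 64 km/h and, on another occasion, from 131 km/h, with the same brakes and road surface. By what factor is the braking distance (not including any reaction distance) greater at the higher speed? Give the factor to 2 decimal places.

Braking distance d = v²/(2a), so with a fixed, d ∝ v².
Factor = (131/64)² = 2.0469² = 4.1898.

Factor ≈ 4.19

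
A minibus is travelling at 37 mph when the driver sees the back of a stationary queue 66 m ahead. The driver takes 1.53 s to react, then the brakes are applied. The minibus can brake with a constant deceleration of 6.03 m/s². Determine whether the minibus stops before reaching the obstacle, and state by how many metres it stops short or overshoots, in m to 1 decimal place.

Yes — it stops 18.0 m short of the obstacle

37 mph × 0.44704 = 16.5405 m/s.
Reaction distance = 16.5405 × 1.53 = 25.307 m.
Braking distance = v²/(2a) = 273.588 / 12.060 = 22.686 m.
Total stopping distance = 25.307 + 22.686 = 47.993 m, vs 66 m available — it stops with 66 − 47.993 = 18.007 m to spare.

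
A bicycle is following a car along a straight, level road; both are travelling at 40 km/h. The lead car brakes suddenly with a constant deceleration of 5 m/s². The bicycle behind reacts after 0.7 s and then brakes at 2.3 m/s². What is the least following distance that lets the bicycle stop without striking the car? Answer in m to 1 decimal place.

Minimum gap ≈ 22.3 m

40 km/h ÷ 3.6 = 11.1111 m/s.
Leader travels v²/(2a_L) = 123.457 / 10.000 = 12.346 m before stopping.
Follower covers v·t_r = 11.1111 × 0.7 = 7.778 m while reacting, then v²/(2a_F) = 123.457 / 4.600 = 26.838 m while braking, for a total of 7.778 + 26.838 = 34.616 m.
Since a_F ≤ a_L and the follower starts braking later, the follower is never slower than the leader, so the closest approach is when both have stopped.
Minimum gap = 34.616 − 12.346 = 22.270 m.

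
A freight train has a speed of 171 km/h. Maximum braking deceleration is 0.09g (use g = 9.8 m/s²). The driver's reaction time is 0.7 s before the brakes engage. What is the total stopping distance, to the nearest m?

Total stopping distance ≈ 1312 m

171 km/h ÷ 3.6 = 47.5000 m/s.
a = 0.09 × 9.8 = 0.882 m/s².
Reaction distance = v·t_r = 47.5000 × 0.7 = 33.250 m.
Braking distance = v²/(2a) = 47.5000² / (2 × 0.882) = 2256.250 / 1.764 = 1279.053 m.
Total = 33.250 + 1279.053 = 1312.303 m.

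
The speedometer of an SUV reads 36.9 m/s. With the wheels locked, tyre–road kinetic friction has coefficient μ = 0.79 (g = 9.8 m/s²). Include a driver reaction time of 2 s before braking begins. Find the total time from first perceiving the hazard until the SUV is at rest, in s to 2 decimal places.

a = μg = 0.79 × 9.8 = 7.742 m/s².
Braking time = v/a = 36.9000 / 7.742 = 4.766 s.
Total = 2 + 4.766 = 6.766 s.

Total time ≈ 6.77 s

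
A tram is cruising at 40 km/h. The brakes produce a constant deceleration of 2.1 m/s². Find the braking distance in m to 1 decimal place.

Braking distance ≈ 29.4 m

40 km/h ÷ 3.6 = 11.1111 m/s.
Braking distance = v²/(2a) = 11.1111² / (2 × 2.100) = 123.457 / 4.200 = 29.395 m.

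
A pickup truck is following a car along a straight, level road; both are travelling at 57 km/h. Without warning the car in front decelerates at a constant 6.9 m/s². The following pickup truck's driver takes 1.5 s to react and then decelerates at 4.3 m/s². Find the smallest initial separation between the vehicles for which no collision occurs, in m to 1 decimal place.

Minimum gap ≈ 34.7 m

57 km/h ÷ 3.6 = 15.8333 m/s.
Leader travels v²/(2a_L) = 250.693 / 13.800 = 18.166 m before stopping.
Follower covers v·t_r = 15.8333 × 1.5 = 23.750 m while reacting, then v²/(2a_F) = 250.693 / 8.600 = 29.150 m while braking, for a total of 23.750 + 29.150 = 52.900 m.
Since a_F ≤ a_L and the follower starts braking later, the follower is never slower than the leader, so the closest approach is when both have stopped.
Minimum gap = 52.900 − 18.166 = 34.734 m.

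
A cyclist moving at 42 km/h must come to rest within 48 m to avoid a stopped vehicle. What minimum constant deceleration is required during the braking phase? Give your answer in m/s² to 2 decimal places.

42 km/h ÷ 3.6 = 11.6667 m/s.
v² = 2a·d ⇒ a = v²/(2d) = 11.6667² / (2 × 48.000) = 136.112 / 96.000 = 1.4178 m/s².

Required deceleration ≈ 1.42 m/s²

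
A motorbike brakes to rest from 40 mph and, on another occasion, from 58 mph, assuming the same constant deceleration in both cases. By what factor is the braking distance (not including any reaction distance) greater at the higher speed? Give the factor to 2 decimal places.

Factor ≈ 2.10

Braking distance d = v²/(2a), so with a fixed, d ∝ v².
Factor = (58/40)² = 1.4500² = 2.1025.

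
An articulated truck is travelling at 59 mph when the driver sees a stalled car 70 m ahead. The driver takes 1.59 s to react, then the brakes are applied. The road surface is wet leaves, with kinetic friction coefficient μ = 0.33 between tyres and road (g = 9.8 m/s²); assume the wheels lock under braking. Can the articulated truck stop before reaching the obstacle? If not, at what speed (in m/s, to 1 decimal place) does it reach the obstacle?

59 mph × 0.44704 = 26.3754 m/s.
a = μg = 0.33 × 9.8 = 3.234 m/s².
Reaction distance = 26.3754 × 1.59 = 41.937 m.
Braking distance needed to stop: v²/(2a) = 695.662 / 6.468 = 107.554 m, so total needed = 41.937 + 107.554 = 149.491 m > 70 m — it cannot stop.
Distance remaining when braking begins: 70 − 41.937 = 28.063 m.
v² = v₀² − 2a·d = 695.662 − 2 × 3.234 × 28.063 = 514.151 m²/s².
v = √514.151 = 22.675 m/s.

No — it strikes the obstacle at 22.7 m/s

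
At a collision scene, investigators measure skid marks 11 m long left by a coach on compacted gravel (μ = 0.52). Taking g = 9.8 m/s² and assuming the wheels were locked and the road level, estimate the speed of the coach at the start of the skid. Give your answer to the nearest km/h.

Initial speed ≈ 38 km/h

Deceleration a = μg = 0.52 × 9.8 = 5.096 m/s².
v = √(2a·d) = √(2 × 5.096 × 11) = √112.112 = 10.5883 m/s.
= 10.5883 × 3.6 = 38.118 km/h.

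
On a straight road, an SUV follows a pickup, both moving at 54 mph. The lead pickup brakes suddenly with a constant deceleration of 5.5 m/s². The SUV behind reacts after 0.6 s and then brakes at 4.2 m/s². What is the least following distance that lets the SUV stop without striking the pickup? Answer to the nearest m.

Minimum gap ≈ 31 m

54 mph × 0.44704 = 24.1402 m/s.
Leader travels v²/(2a_L) = 582.749 / 11.000 = 52.977 m before stopping.
Follower covers v·t_r = 24.1402 × 0.6 = 14.484 m while reacting, then v²/(2a_F) = 582.749 / 8.400 = 69.375 m while braking, for a total of 14.484 + 69.375 = 83.859 m.
Since a_F ≤ a_L and the follower starts braking later, the follower is never slower than the leader, so the closest approach is when both have stopped.
Minimum gap = 83.859 − 52.977 = 30.882 m.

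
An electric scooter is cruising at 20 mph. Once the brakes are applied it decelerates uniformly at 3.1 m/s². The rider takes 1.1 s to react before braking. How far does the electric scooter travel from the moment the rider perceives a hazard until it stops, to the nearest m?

Total stopping distance ≈ 23 m

20 mph × 0.44704 = 8.9408 m/s.
Reaction distance = v·t_r = 8.9408 × 1.1 = 9.835 m.
Braking distance = v²/(2a) = 8.9408² / (2 × 3.100) = 79.938 / 6.200 = 12.893 m.
Total = 9.835 + 12.893 = 22.728 m.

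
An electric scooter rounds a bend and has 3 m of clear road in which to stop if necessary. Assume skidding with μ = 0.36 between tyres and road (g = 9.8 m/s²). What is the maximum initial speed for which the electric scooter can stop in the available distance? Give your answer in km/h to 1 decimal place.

Maximum speed ≈ 16.6 km/h

a = μg = 0.36 × 9.8 = 3.528 m/s².
v²/(2a) = d ⇒ v = √(2 × 3.528 × 3) = √21.17 = 4.6011 m/s.
4.6011 m/s × 3.6 = 16.564 km/h.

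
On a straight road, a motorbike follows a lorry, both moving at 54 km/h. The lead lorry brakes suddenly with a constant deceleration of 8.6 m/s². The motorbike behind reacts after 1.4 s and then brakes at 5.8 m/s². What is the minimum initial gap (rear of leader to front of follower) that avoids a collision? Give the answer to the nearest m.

Minimum gap ≈ 27 m

54 km/h ÷ 3.6 = 15.0000 m/s.
Leader travels v²/(2a_L) = 225.000 / 17.200 = 13.081 m before stopping.
Follower covers v·t_r = 15.0000 × 1.4 = 21.000 m while reacting, then v²/(2a_F) = 225.000 / 11.600 = 19.397 m while braking, for a total of 21.000 + 19.397 = 40.397 m.
Since a_F ≤ a_L and the follower starts braking later, the follower is never slower than the leader, so the closest approach is when both have stopped.
Minimum gap = 40.397 − 13.081 = 27.316 m.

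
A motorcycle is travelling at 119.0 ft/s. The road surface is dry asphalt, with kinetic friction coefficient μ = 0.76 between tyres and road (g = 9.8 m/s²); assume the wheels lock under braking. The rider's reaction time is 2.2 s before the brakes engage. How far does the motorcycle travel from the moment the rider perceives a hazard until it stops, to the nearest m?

119 ft/s × 0.3048 = 36.2712 m/s.
a = μg = 0.76 × 9.8 = 7.448 m/s².
Reaction distance = v·t_r = 36.2712 × 2.2 = 79.797 m.
Braking distance = v²/(2a) = 36.2712² / (2 × 7.448) = 1315.600 / 14.896 = 88.319 m.
Total = 79.797 + 88.319 = 168.116 m.

Total stopping distance ≈ 168 m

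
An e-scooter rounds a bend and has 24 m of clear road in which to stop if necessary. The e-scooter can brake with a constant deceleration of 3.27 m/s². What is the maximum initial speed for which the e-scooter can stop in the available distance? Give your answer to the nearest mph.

v²/(2a) = d ⇒ v = √(2 × 3.270 × 24) = √156.96 = 12.5284 m/s.
12.5284 m/s ÷ 0.44704 = 28.025 mph.

Maximum speed ≈ 28 mph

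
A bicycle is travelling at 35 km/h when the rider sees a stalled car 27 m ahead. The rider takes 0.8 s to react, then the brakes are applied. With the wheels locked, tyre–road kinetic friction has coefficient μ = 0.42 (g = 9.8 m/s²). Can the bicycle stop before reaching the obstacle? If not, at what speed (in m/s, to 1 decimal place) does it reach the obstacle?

Yes — it stops about 7.7 m short of the obstacle, so it never reaches it

35 km/h ÷ 3.6 = 9.7222 m/s.
a = μg = 0.42 × 9.8 = 4.116 m/s².
Reaction distance = 9.7222 × 0.8 = 7.778 m.
Braking distance = v²/(2a) = 94.521 / 8.232 = 11.482 m.
Total stopping distance = 7.778 + 11.482 = 19.260 m, vs 27 m available — it stops with 27 − 19.260 = 7.740 m to spare.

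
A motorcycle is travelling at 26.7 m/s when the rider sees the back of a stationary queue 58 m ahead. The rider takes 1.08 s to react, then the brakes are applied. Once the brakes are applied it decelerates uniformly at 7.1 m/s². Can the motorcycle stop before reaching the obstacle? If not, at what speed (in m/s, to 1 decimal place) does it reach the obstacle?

Reaction distance = 26.7000 × 1.08 = 28.836 m.
Braking distance needed to stop: v²/(2a) = 712.890 / 14.200 = 50.204 m, so total needed = 28.836 + 50.204 = 79.040 m > 58 m — it cannot stop.
Distance remaining when braking begins: 58 − 28.836 = 29.164 m.
v² = v₀² − 2a·d = 712.890 − 2 × 7.100 × 29.164 = 298.761 m²/s².
v = √298.761 = 17.285 m/s.

No — it strikes the obstacle at 17.3 m/s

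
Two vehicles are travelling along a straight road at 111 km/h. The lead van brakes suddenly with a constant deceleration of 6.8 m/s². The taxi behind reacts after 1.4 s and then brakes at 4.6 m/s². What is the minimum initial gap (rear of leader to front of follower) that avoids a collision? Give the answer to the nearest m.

111 km/h ÷ 3.6 = 30.8333 m/s.
Leader travels v²/(2a_L) = 950.692 / 13.600 = 69.904 m before stopping.
Follower covers v·t_r = 30.8333 × 1.4 = 43.167 m while reacting, then v²/(2a_F) = 950.692 / 9.200 = 103.336 m while braking, for a total of 43.167 + 103.336 = 146.503 m.
Since a_F ≤ a_L and the follower starts braking later, the follower is never slower than the leader, so the closest approach is when both have stopped.
Minimum gap = 146.503 − 69.904 = 76.599 m.

Minimum gap ≈ 77 m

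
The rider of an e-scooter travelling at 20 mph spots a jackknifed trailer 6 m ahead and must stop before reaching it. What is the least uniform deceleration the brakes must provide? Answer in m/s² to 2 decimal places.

20 mph × 0.44704 = 8.9408 m/s.
v² = 2a·d ⇒ a = v²/(2d) = 8.9408² / (2 × 6.000) = 79.938 / 12.000 = 6.6615 m/s².

Required deceleration ≈ 6.66 m/s²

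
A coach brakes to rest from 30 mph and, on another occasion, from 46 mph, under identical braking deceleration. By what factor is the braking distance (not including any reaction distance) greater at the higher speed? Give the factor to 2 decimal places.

Braking distance d = v²/(2a), so with a fixed, d ∝ v².
Factor = (46/30)² = 1.5333² = 2.3510.

Factor ≈ 2.35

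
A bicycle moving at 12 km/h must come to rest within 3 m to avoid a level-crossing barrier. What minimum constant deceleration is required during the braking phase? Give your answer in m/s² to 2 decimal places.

Required deceleration ≈ 1.85 m/s²

12 km/h ÷ 3.6 = 3.3333 m/s.
v² = 2a·d ⇒ a = v²/(2d) = 3.3333² / (2 × 3.000) = 11.111 / 6.000 = 1.8518 m/s².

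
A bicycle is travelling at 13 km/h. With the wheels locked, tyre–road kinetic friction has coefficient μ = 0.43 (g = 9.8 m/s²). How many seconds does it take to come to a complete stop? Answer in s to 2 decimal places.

Braking time ≈ 0.86 s

13 km/h ÷ 3.6 = 3.6111 m/s.
a = μg = 0.43 × 9.8 = 4.214 m/s².
Braking time = v/a = 3.6111 / 4.214 = 0.857 s.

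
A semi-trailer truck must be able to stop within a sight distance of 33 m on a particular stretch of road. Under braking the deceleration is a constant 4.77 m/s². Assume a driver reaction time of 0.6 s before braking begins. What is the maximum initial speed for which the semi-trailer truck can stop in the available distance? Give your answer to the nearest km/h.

Stopping distance: v·t_r + v²/(2a) = 33 with t_r = 0.6 s and a = 4.770 m/s².
So v² + 5.724 v − 314.82 = 0.
Positive root: v = −a·t_r + √((a·t_r)² + 2a·d) = −2.862 + √(8.191 + 314.82) = 15.1105 m/s.
15.1105 m/s × 3.6 = 54.398 km/h.

Maximum speed ≈ 54 km/h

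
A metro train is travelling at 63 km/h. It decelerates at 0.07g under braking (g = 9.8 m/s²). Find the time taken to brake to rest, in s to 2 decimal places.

Braking time ≈ 25.51 s

63 km/h ÷ 3.6 = 17.5000 m/s.
a = 0.07 × 9.8 = 0.686 m/s².
Braking time = v/a = 17.5000 / 0.686 = 25.510 s.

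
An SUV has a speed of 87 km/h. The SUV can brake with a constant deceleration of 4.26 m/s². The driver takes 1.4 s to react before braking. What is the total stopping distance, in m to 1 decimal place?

87 km/h ÷ 3.6 = 24.1667 m/s.
Reaction distance = v·t_r = 24.1667 × 1.4 = 33.833 m.
Braking distance = v²/(2a) = 24.1667² / (2 × 4.260) = 584.029 / 8.520 = 68.548 m.
Total = 33.833 + 68.548 = 102.381 m.

Total stopping distance ≈ 102.4 m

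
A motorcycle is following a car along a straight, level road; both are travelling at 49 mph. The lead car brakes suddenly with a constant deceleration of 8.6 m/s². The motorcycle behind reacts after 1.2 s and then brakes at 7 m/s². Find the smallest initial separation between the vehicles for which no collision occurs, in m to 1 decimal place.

49 mph × 0.44704 = 21.9050 m/s.
Leader travels v²/(2a_L) = 479.829 / 17.200 = 27.897 m before stopping.
Follower covers v·t_r = 21.9050 × 1.2 = 26.286 m while reacting, then v²/(2a_F) = 479.829 / 14.000 = 34.273 m while braking, for a total of 26.286 + 34.273 = 60.559 m.
Since a_F ≤ a_L and the follower starts braking later, the follower is never slower than the leader, so the closest approach is when both have stopped.
Minimum gap = 60.559 − 27.897 = 32.662 m.

Minimum gap ≈ 32.7 m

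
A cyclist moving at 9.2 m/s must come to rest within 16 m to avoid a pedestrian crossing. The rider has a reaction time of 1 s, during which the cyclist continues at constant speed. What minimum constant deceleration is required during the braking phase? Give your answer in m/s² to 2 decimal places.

Required deceleration ≈ 6.22 m/s²

Distance covered during reaction = 9.2000 × 1 = 9.200 m.
Distance available for braking: 16 − 9.200 = 6.800 m.
v² = 2a·d ⇒ a = v²/(2d) = 9.2000² / (2 × 6.800) = 84.640 / 13.600 = 6.2235 m/s².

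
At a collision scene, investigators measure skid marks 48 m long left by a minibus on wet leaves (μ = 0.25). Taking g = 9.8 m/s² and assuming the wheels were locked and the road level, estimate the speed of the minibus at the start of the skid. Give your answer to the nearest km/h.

Initial speed ≈ 55 km/h

Deceleration a = μg = 0.25 × 9.8 = 2.450 m/s².
v = √(2a·d) = √(2 × 2.450 × 48) = √235.200 = 15.3362 m/s.
= 15.3362 × 3.6 = 55.210 km/h.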